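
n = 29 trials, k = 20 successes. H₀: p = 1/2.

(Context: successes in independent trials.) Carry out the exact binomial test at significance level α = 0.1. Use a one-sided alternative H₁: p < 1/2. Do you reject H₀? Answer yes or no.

reject H₀: no

Exact binomial: n=29, k=20, p₀=1/2=0.5000
P(X≤20) from Σ C(n,i)·p₀^i·(1−p₀)^(n−i)
p-value (one-sided, H₁ less) = 0.98794
At α=0.1: p ≥ α → fail to reject H₀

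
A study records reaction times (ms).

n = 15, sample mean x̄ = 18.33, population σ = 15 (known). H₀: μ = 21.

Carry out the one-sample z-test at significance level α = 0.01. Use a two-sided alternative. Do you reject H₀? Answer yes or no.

reject H₀: no

SE = σ/√n = 15/√15 = 3.8730
z = (x̄−μ₀)/SE = (18.33−21)/3.8730 = -0.6894
p-value (two-sided) = 0.49058
At α=0.01: p ≥ α → fail to reject H₀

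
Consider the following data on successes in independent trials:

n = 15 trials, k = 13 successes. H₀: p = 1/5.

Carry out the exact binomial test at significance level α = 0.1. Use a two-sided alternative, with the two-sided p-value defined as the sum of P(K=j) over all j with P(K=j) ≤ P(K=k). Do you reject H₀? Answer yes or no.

reject H₀: yes

Exact binomial: n=15, k=13, p₀=1/5=0.2000
P(X=j) = C(n,j)·p₀^j·(1−p₀)^(n−j); p = Σ P(X=j) over j with P(X=j) ≤ P(X=13)
p-value (two-sided) = 0.00000
At α=0.1: p < α → reject H₀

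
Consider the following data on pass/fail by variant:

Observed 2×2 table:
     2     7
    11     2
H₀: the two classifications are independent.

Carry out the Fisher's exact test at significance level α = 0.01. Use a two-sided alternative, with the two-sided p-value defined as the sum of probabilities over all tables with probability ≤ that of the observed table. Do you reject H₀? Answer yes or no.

Margins: r₁=9, r₂=13, c₁=13, c₂=9, n=22
p_obs = C(9,2)·C(13,11)/C(22,13); sum pmf over tables with pmf ≤ p_obs
p-value (two-sided) = 0.00732
At α=0.01: p < α → reject H₀

reject H₀: yes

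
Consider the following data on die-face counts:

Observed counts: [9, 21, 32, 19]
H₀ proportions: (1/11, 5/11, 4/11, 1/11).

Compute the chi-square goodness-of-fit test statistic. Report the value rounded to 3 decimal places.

n = 81; E_i = n·p_i = [7.36, 36.82, 29.45, 7.36]
χ² = (9−7.36)²/7.36 + (21−36.82)²/36.82 + (32−29.45)²/29.45 + (19−7.36)²/7.36 = 25.7679
df = 3

test statistic = 25.768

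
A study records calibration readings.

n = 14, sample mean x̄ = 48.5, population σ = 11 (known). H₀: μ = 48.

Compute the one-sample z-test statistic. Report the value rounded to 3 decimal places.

SE = σ/√n = 11/√14 = 2.9399
z = (x̄−μ₀)/SE = (48.5−48)/2.9399 = 0.1701

test statistic = 0.170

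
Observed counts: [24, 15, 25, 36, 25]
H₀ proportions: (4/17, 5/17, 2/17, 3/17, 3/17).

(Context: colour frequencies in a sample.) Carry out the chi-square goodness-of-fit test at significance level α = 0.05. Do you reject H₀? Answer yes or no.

n = 125; E_i = n·p_i = [29.41, 36.76, 14.71, 22.06, 22.06]
χ² = (24−29.41)²/29.41 + (15−36.76)²/36.76 + (25−14.71)²/14.71 + (36−22.06)²/22.06 + (25−22.06)²/22.06 = 30.2893
df = 4
p-value (upper-tail) = 0.00000
At α=0.05: p < α → reject H₀

reject H₀: yes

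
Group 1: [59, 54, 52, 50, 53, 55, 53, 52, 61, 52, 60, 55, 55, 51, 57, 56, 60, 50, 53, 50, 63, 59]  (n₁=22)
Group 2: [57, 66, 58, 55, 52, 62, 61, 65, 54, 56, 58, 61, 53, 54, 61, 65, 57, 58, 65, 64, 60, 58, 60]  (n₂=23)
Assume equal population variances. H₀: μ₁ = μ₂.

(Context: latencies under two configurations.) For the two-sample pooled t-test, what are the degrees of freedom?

degrees of freedom = 43

df = n₁ + n₂ − 2 = 22 + 23 − 2 = 43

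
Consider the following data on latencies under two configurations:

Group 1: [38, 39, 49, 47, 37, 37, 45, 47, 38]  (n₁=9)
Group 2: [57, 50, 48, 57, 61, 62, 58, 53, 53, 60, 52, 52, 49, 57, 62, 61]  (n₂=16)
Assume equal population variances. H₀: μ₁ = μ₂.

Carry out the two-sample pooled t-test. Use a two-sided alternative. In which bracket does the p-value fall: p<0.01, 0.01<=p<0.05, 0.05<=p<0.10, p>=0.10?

x̄₁=41.889, s₁=4.986, n₁=9
x̄₂=55.750, s₂=4.782, n₂=16
s_p² = [8·4.986² + 15·4.782²]/23 = 23.5604
SE = √(s_p²·(1/9+1/16)) = 2.0225
t = (41.889−55.750)/2.0225 = -6.8536
df = 23
p-value (two-sided) = 0.00000
→ bracket: p<0.01

p-value bracket: p<0.01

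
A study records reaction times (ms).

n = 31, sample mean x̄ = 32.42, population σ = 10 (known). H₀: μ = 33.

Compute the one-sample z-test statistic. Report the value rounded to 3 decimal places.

SE = σ/√n = 10/√31 = 1.7961
z = (x̄−μ₀)/SE = (32.42−33)/1.7961 = -0.3229

test statistic = -0.323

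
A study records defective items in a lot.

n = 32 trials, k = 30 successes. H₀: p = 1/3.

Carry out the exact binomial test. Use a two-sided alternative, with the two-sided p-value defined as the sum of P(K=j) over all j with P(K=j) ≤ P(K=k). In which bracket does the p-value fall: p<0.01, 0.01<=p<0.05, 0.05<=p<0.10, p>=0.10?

Exact binomial: n=32, k=30, p₀=1/3=0.3333
P(X=j) = C(n,j)·p₀^j·(1−p₀)^(n−j); p = Σ P(X=j) over j with P(X=j) ≤ P(X=30)
p-value (two-sided) = 0.00000
→ bracket: p<0.01

p-value bracket: p<0.01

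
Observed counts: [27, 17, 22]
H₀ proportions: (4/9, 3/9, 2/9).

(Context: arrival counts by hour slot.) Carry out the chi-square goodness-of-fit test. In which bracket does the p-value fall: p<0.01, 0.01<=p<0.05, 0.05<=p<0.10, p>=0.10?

p-value bracket: 0.05<=p<0.10

n = 66; E_i = n·p_i = [29.33, 22.00, 14.67]
χ² = (27−29.33)²/29.33 + (17−22.00)²/22.00 + (22−14.67)²/14.67 = 4.9886
df = 2
p-value (upper-tail) = 0.08255
→ bracket: 0.05<=p<0.10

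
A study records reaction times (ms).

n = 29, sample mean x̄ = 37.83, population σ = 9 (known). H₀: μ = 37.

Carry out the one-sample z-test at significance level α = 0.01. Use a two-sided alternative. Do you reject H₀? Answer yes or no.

reject H₀: no

SE = σ/√n = 9/√29 = 1.6713
z = (x̄−μ₀)/SE = (37.83−37)/1.6713 = 0.4966
p-value (two-sided) = 0.61945
At α=0.01: p ≥ α → fail to reject H₀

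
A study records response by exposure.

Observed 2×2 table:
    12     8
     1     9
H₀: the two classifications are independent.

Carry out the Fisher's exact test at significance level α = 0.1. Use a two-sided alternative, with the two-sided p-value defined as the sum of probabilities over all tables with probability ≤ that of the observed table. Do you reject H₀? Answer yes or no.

reject H₀: yes

Margins: r₁=20, r₂=10, c₁=13, c₂=17, n=30
p_obs = C(20,12)·C(10,1)/C(30,13); sum pmf over tables with pmf ≤ p_obs
p-value (two-sided) = 0.01741
At α=0.1: p < α → reject H₀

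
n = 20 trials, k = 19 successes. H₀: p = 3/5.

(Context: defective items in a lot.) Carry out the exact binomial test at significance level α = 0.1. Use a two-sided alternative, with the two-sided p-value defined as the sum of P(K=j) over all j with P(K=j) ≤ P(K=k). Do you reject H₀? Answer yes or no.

Exact binomial: n=20, k=19, p₀=3/5=0.6000
P(X=j) = C(n,j)·p₀^j·(1−p₀)^(n−j); p = Σ P(X=j) over j with P(X=j) ≤ P(X=19)
p-value (two-sided) = 0.00084
At α=0.1: p < α → reject H₀

reject H₀: yes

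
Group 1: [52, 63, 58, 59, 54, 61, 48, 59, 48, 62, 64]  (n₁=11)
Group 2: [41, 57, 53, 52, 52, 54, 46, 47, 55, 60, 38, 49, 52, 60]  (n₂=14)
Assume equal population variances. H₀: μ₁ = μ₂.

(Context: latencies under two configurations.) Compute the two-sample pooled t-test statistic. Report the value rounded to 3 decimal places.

test statistic = 2.394

x̄₁=57.091, s₁=5.752, n₁=11
x̄₂=51.143, s₂=6.467, n₂=14
s_p² = [10·5.752² + 13·6.467²]/23 = 38.0271
SE = √(s_p²·(1/11+1/14)) = 2.4846
t = (57.091−51.143)/2.4846 = 2.3940
df = 23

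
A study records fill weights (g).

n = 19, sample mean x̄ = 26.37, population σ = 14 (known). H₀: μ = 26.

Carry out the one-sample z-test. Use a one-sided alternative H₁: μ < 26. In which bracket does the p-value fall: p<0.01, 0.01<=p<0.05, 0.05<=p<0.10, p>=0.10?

SE = σ/√n = 14/√19 = 3.2118
z = (x̄−μ₀)/SE = (26.37−26)/3.2118 = 0.1152
p-value (one-sided, H₁ less) = 0.54586
→ bracket: p>=0.10

p-value bracket: p>=0.10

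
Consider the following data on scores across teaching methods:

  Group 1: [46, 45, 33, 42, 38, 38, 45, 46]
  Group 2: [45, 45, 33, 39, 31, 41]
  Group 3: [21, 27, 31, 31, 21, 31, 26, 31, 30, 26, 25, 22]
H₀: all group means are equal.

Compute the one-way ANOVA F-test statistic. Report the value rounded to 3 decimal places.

test statistic = 27.555

Group means [41.62, 39.00, 26.83], grand mean 34.192
SSB = Σnᵢ(x̄ᵢ−x̄)² = 1230.497; SSW = ΣΣ(x−x̄ᵢ)² = 513.542
MSB = 1230.497/2 = 615.2484; MSW = 513.542/23 = 22.3279
F = MSB/MSW = 27.5551
df = (2, 23)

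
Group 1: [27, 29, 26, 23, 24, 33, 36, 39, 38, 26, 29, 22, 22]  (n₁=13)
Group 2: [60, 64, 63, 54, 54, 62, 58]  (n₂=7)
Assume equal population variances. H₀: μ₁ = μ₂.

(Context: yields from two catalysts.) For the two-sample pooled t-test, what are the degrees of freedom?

degrees of freedom = 18

df = n₁ + n₂ − 2 = 13 + 7 − 2 = 18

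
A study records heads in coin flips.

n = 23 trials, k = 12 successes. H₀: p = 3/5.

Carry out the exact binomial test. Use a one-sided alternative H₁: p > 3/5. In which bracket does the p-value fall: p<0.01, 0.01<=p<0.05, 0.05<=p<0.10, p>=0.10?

p-value bracket: p>=0.10

Exact binomial: n=23, k=12, p₀=3/5=0.6000
P(X≥12) from Σ C(n,i)·p₀^i·(1−p₀)^(n−i)
p-value (one-sided, H₁ greater) = 0.83636
→ bracket: p>=0.10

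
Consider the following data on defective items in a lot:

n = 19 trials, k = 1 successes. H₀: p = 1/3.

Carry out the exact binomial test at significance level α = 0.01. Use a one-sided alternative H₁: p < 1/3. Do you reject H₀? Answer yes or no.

Exact binomial: n=19, k=1, p₀=1/3=0.3333
P(X≤1) from Σ C(n,i)·p₀^i·(1−p₀)^(n−i)
p-value (one-sided, H₁ less) = 0.00474
At α=0.01: p < α → reject H₀

reject H₀: yes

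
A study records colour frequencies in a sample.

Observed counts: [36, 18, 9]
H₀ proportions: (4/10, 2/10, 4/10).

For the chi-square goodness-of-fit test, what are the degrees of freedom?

degrees of freedom = 2

df = k − 1 = 3 − 1 = 2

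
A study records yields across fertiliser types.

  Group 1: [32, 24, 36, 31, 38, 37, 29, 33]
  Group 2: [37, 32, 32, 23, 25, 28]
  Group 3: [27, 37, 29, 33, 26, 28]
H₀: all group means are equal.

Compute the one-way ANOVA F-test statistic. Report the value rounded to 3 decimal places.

Group means [32.50, 29.50, 30.00], grand mean 30.850
SSB = Σnᵢ(x̄ᵢ−x̄)² = 37.050; SSW = ΣΣ(x−x̄ᵢ)² = 371.500
MSB = 37.050/2 = 18.5250; MSW = 371.500/17 = 21.8529
F = MSB/MSW = 0.8477
df = (2, 17)

test statistic = 0.848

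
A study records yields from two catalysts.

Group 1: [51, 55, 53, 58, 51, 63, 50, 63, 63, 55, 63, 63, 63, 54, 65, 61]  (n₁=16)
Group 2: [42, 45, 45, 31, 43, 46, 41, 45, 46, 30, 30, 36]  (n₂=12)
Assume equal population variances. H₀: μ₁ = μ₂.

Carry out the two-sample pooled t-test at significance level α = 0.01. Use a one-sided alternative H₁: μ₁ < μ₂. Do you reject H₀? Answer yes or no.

reject H₀: no

x̄₁=58.188, s₁=5.344, n₁=16
x̄₂=40.000, s₂=6.453, n₂=12
s_p² = [15·5.344² + 11·6.453²]/26 = 34.0937
SE = √(s_p²·(1/16+1/12)) = 2.2298
t = (58.188−40.000)/2.2298 = 8.1566
df = 26
p-value (one-sided, H₁ less) = 1.00000
At α=0.01: p ≥ α → fail to reject H₀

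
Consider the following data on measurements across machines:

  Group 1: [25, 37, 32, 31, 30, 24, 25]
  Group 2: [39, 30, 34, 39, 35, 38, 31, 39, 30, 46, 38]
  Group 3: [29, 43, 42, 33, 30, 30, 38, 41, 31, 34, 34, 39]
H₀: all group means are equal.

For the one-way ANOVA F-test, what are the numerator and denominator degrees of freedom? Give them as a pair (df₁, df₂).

degrees of freedom = [2, 27]

k = 3 groups, N = 30 total
df = (k−1, N−k) = (3−1, 30−3) = (2, 27)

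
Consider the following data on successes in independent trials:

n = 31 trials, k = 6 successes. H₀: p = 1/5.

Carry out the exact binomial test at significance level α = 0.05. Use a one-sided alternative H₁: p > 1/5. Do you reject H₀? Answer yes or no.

Exact binomial: n=31, k=6, p₀=1/5=0.2000
P(X≥6) from Σ C(n,i)·p₀^i·(1−p₀)^(n−i)
p-value (one-sided, H₁ greater) = 0.60694
At α=0.05: p ≥ α → fail to reject H₀

reject H₀: no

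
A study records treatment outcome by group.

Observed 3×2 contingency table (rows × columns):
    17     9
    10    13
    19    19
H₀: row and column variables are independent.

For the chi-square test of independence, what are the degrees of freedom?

degrees of freedom = 2

df = (r−1)(c−1) = (3−1)·(2−1) = 2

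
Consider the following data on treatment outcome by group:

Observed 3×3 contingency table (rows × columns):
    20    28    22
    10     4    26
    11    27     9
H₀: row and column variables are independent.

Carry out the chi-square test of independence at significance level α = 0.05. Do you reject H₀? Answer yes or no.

Row totals [70, 40, 47], col totals [41, 59, 57], n=157
χ² = (20−18.28)²/18.28 + (28−26.31)²/26.31 + (22−25.41)²/25.41 + (10−10.45)²/10.45 + (4−15.03)²/15.03 + (26−14.52)²/14.52 + (11−12.27)²/12.27 + (27−17.66)²/17.66 + (9−17.06)²/17.06 = 26.7956
df = 4
p-value (upper-tail) = 0.00002
At α=0.05: p < α → reject H₀

reject H₀: yes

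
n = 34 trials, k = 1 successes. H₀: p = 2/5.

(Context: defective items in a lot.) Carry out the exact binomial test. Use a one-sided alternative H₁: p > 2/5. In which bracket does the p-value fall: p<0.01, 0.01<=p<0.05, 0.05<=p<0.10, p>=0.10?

p-value bracket: p>=0.10

Exact binomial: n=34, k=1, p₀=2/5=0.4000
P(X≥1) from Σ C(n,i)·p₀^i·(1−p₀)^(n−i)
p-value (one-sided, H₁ greater) = 1.00000
→ bracket: p>=0.10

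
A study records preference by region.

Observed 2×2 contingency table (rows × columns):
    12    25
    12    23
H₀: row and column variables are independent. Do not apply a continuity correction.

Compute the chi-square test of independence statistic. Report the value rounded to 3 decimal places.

test statistic = 0.028

Row totals [37, 35], col totals [24, 48], n=72
χ² = (12−12.33)²/12.33 + (25−24.67)²/24.67 + (12−11.67)²/11.67 + (23−23.33)²/23.33 = 0.0278
df = 1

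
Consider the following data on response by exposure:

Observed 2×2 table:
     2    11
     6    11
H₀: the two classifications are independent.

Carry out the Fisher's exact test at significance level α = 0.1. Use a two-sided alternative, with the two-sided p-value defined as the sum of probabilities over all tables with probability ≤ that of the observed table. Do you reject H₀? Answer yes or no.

reject H₀: no

Margins: r₁=13, r₂=17, c₁=8, c₂=22, n=30
p_obs = C(13,2)·C(17,6)/C(30,8); sum pmf over tables with pmf ≤ p_obs
p-value (two-sided) = 0.40688
At α=0.1: p ≥ α → fail to reject H₀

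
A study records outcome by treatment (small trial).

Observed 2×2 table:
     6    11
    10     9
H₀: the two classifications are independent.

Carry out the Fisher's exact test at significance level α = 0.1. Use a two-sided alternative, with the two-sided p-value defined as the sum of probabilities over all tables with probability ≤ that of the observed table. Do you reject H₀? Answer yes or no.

reject H₀: no

Margins: r₁=17, r₂=19, c₁=16, c₂=20, n=36
p_obs = C(17,6)·C(19,10)/C(36,16); sum pmf over tables with pmf ≤ p_obs
p-value (two-sided) = 0.33511
At α=0.1: p ≥ α → fail to reject H₀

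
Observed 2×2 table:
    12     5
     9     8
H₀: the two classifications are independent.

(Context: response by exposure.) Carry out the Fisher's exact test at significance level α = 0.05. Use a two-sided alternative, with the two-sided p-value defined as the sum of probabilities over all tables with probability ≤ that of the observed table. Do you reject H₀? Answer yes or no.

Margins: r₁=17, r₂=17, c₁=21, c₂=13, n=34
p_obs = C(17,12)·C(17,9)/C(34,21); sum pmf over tables with pmf ≤ p_obs
p-value (two-sided) = 0.48127
At α=0.05: p ≥ α → fail to reject H₀

reject H₀: no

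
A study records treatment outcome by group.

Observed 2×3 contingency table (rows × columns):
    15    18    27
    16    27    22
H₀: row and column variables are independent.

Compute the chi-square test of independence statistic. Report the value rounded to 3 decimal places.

Row totals [60, 65], col totals [31, 45, 49], n=125
χ² = (15−14.88)²/14.88 + (18−21.60)²/21.60 + (27−23.52)²/23.52 + (16−16.12)²/16.12 + (27−23.40)²/23.40 + (22−25.48)²/25.48 = 2.1459
df = 2

test statistic = 2.146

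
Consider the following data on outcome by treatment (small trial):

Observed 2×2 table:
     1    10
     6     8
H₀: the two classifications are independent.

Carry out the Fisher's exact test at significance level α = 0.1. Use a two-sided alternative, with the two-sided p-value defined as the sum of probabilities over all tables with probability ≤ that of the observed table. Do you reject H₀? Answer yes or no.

reject H₀: yes

Margins: r₁=11, r₂=14, c₁=7, c₂=18, n=25
p_obs = C(11,1)·C(14,6)/C(25,7); sum pmf over tables with pmf ≤ p_obs
p-value (two-sided) = 0.09000
At α=0.1: p < α → reject H₀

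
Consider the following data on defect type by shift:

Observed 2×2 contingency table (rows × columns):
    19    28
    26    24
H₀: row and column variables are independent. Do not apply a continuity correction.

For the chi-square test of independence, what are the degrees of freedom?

df = (r−1)(c−1) = (2−1)·(2−1) = 1

degrees of freedom = 1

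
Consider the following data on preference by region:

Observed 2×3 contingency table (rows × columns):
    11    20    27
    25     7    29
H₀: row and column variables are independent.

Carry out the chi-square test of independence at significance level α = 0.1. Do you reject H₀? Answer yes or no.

Row totals [58, 61], col totals [36, 27, 56], n=119
χ² = (11−17.55)²/17.55 + (20−13.16)²/13.16 + (27−27.29)²/27.29 + (25−18.45)²/18.45 + (7−13.84)²/13.84 + (29−28.71)²/28.71 = 11.7069
df = 2
p-value (upper-tail) = 0.00287
At α=0.1: p < α → reject H₀

reject H₀: yes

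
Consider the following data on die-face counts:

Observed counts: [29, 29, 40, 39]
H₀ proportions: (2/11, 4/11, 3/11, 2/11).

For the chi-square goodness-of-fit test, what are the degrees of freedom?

df = k − 1 = 4 − 1 = 3

degrees of freedom = 3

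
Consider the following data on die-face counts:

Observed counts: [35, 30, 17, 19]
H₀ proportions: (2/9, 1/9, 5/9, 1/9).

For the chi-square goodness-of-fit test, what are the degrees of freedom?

df = k − 1 = 4 − 1 = 3

degrees of freedom = 3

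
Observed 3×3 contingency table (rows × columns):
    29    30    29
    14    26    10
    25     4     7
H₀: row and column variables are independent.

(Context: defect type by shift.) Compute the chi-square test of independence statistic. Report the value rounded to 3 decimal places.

test statistic = 23.928

Row totals [88, 50, 36], col totals [68, 60, 46], n=174
χ² = (29−34.39)²/34.39 + (30−30.34)²/30.34 + (29−23.26)²/23.26 + (14−19.54)²/19.54 + (26−17.24)²/17.24 + (10−13.22)²/13.22 + (25−14.07)²/14.07 + (4−12.41)²/12.41 + (7−9.52)²/9.52 = 23.9283
df = 4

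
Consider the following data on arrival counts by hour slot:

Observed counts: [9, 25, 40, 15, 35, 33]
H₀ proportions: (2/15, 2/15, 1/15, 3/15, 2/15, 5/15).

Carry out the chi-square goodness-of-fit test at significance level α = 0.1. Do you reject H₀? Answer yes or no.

reject H₀: yes

n = 157; E_i = n·p_i = [20.93, 20.93, 10.47, 31.40, 20.93, 52.33]
χ² = (9−20.93)²/20.93 + (25−20.93)²/20.93 + (40−10.47)²/10.47 + (15−31.40)²/31.40 + (35−20.93)²/20.93 + (33−52.33)²/52.33 = 116.0860
df = 5
p-value (upper-tail) = 0.00000
At α=0.1: p < α → reject H₀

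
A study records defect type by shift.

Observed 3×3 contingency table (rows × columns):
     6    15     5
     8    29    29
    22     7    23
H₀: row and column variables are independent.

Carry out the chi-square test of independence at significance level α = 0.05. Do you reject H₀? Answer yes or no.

Row totals [26, 66, 52], col totals [36, 51, 57], n=144
χ² = (6−6.50)²/6.50 + (15−9.21)²/9.21 + (5−10.29)²/10.29 + (8−16.50)²/16.50 + (29−23.38)²/23.38 + (29−26.12)²/26.12 + (22−13.00)²/13.00 + (7−18.42)²/18.42 + (23−20.58)²/20.58 = 26.0426
df = 4
p-value (upper-tail) = 0.00003
At α=0.05: p < α → reject H₀

reject H₀: yes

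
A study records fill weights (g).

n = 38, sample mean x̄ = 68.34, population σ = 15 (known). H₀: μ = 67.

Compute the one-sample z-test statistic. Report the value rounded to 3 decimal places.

SE = σ/√n = 15/√38 = 2.4333
z = (x̄−μ₀)/SE = (68.34−67)/2.4333 = 0.5507

test statistic = 0.551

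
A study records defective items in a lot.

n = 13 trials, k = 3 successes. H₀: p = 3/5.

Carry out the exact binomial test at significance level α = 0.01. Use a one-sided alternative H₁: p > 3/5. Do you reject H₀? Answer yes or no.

Exact binomial: n=13, k=3, p₀=3/5=0.6000
P(X≥3) from Σ C(n,i)·p₀^i·(1−p₀)^(n−i)
p-value (one-sided, H₁ greater) = 0.99868
At α=0.01: p ≥ α → fail to reject H₀

reject H₀: no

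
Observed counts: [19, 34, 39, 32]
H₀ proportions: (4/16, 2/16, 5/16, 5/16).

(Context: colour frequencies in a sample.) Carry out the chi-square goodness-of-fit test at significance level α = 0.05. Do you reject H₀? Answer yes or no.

reject H₀: yes

n = 124; E_i = n·p_i = [31.00, 15.50, 38.75, 38.75]
χ² = (19−31.00)²/31.00 + (34−15.50)²/15.50 + (39−38.75)²/38.75 + (32−38.75)²/38.75 = 27.9032
df = 3
p-value (upper-tail) = 0.00000
At α=0.05: p < α → reject H₀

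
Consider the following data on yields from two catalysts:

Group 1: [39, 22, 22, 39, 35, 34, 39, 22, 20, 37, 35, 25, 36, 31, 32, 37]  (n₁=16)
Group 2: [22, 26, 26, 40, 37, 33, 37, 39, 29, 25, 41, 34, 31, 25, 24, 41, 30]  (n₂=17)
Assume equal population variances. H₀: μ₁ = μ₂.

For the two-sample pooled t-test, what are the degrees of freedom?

df = n₁ + n₂ − 2 = 16 + 17 − 2 = 31

degrees of freedom = 31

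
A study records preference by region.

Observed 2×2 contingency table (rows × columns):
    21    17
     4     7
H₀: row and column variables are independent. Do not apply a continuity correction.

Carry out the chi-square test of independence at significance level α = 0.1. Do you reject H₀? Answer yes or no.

reject H₀: no

Row totals [38, 11], col totals [25, 24], n=49
χ² = (21−19.39)²/19.39 + (17−18.61)²/18.61 + (4−5.61)²/5.61 + (7−5.39)²/5.39 = 1.2193
df = 1
p-value (upper-tail) = 0.26949
At α=0.1: p ≥ α → fail to reject H₀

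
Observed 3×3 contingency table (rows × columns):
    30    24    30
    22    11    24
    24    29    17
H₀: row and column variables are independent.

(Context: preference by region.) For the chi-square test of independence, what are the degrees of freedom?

df = (r−1)(c−1) = (3−1)·(3−1) = 4

degrees of freedom = 4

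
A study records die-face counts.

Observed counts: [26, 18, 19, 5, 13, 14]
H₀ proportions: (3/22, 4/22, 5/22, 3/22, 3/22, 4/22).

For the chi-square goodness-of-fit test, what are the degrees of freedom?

degrees of freedom = 5

df = k − 1 = 6 − 1 = 5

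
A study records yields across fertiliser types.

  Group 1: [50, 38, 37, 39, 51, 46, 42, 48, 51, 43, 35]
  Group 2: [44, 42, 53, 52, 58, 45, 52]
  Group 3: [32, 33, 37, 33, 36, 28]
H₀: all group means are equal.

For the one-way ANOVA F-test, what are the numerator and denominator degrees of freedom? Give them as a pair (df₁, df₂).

degrees of freedom = [2, 21]

k = 3 groups, N = 24 total
df = (k−1, N−k) = (3−1, 24−3) = (2, 21)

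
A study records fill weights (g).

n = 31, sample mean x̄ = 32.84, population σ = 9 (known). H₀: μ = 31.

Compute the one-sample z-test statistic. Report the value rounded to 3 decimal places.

SE = σ/√n = 9/√31 = 1.6164
z = (x̄−μ₀)/SE = (32.84−31)/1.6164 = 1.1383

test statistic = 1.138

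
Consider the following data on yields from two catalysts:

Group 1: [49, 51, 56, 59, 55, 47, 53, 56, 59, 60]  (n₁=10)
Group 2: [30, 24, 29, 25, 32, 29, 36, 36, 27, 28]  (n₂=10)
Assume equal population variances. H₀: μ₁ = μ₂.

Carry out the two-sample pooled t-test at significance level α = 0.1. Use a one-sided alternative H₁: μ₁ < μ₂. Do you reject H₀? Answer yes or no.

reject H₀: no

x̄₁=54.500, s₁=4.428, n₁=10
x̄₂=29.600, s₂=4.088, n₂=10
s_p² = [9·4.428² + 9·4.088²]/18 = 18.1611
SE = √(s_p²·(1/10+1/10)) = 1.9058
t = (54.500−29.600)/1.9058 = 13.0651
df = 18
p-value (one-sided, H₁ less) = 1.00000
At α=0.1: p ≥ α → fail to reject H₀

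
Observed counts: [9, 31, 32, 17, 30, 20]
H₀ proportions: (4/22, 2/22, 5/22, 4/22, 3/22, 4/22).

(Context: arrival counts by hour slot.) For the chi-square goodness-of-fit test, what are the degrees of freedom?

df = k − 1 = 6 − 1 = 5

degrees of freedom = 5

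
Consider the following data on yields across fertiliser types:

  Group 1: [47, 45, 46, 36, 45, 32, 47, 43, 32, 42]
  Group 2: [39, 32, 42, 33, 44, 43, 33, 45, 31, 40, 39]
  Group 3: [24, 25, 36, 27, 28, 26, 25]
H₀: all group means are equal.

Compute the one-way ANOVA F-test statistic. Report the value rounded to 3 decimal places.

Group means [41.50, 38.27, 27.29], grand mean 36.679
SSB = Σnᵢ(x̄ᵢ−x̄)² = 877.997; SSW = ΣΣ(x−x̄ᵢ)² = 684.110
MSB = 877.997/2 = 438.9984; MSW = 684.110/25 = 27.3644
F = MSB/MSW = 16.0427
df = (2, 25)

test statistic = 16.043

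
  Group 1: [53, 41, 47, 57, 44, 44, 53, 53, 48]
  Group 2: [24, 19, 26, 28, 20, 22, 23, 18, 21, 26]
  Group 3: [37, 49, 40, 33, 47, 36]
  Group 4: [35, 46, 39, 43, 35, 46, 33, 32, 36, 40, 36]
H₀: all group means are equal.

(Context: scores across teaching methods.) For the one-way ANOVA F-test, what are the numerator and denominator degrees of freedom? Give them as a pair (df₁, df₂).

degrees of freedom = [3, 32]

k = 4 groups, N = 36 total
df = (k−1, N−k) = (4−1, 36−4) = (3, 32)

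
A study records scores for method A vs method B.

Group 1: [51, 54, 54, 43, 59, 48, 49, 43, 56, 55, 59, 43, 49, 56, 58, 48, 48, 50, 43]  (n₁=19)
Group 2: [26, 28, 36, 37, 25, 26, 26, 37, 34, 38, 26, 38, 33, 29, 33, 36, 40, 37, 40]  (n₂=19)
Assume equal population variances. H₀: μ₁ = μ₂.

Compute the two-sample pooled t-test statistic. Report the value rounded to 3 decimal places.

x̄₁=50.842, s₁=5.540, n₁=19
x̄₂=32.895, s₂=5.353, n₂=19
s_p² = [18·5.540² + 18·5.353²]/36 = 29.6754
SE = √(s_p²·(1/19+1/19)) = 1.7674
t = (50.842−32.895)/1.7674 = 10.1546
df = 36

test statistic = 10.155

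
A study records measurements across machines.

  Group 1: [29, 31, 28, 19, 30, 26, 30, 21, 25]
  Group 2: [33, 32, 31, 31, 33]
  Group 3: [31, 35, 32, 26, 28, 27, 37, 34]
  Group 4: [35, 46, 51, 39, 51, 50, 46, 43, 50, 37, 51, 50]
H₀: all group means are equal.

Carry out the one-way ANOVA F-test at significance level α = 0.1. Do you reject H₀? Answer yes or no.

Group means [26.56, 32.00, 31.25, 45.75], grand mean 35.235
SSB = Σnᵢ(x̄ᵢ−x̄)² = 2184.145; SSW = ΣΣ(x−x̄ᵢ)² = 639.972
MSB = 2184.145/3 = 728.0485; MSW = 639.972/30 = 21.3324
F = MSB/MSW = 34.1288
df = (3, 30)
p-value (upper-tail) = 0.00000
At α=0.1: p < α → reject H₀

reject H₀: yes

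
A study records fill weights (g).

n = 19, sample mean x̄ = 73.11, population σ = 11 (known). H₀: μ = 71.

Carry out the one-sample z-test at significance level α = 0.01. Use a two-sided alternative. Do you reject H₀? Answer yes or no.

SE = σ/√n = 11/√19 = 2.5236
z = (x̄−μ₀)/SE = (73.11−71)/2.5236 = 0.8361
p-value (two-sided) = 0.40309
At α=0.01: p ≥ α → fail to reject H₀

reject H₀: no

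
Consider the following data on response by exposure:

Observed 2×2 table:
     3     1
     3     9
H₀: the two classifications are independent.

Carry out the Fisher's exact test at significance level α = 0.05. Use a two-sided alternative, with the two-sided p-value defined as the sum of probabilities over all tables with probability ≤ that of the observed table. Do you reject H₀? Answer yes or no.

reject H₀: no

Margins: r₁=4, r₂=12, c₁=6, c₂=10, n=16
p_obs = C(4,3)·C(12,3)/C(16,6); sum pmf over tables with pmf ≤ p_obs
p-value (two-sided) = 0.11813
At α=0.05: p ≥ α → fail to reject H₀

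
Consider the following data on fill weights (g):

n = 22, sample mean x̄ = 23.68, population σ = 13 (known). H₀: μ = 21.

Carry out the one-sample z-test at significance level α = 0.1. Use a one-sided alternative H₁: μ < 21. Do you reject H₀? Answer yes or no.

reject H₀: no

SE = σ/√n = 13/√22 = 2.7716
z = (x̄−μ₀)/SE = (23.68−21)/2.7716 = 0.9669
p-value (one-sided, H₁ less) = 0.83321
At α=0.1: p ≥ α → fail to reject H₀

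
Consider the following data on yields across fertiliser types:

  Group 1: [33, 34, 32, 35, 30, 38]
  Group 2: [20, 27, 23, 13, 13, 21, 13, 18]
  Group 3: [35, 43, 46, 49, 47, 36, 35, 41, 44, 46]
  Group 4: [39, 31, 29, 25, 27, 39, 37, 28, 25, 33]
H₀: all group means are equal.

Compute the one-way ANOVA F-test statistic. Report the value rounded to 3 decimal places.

test statistic = 33.911

Group means [33.67, 18.50, 42.20, 31.30], grand mean 31.912
SSB = Σnᵢ(x̄ᵢ−x̄)² = 2519.702; SSW = ΣΣ(x−x̄ᵢ)² = 743.033
MSB = 2519.702/3 = 839.9007; MSW = 743.033/30 = 24.7678
F = MSB/MSW = 33.9110
df = (3, 30)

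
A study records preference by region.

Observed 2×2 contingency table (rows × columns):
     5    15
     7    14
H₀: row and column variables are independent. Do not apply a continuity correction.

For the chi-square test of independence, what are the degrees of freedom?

df = (r−1)(c−1) = (2−1)·(2−1) = 1

degrees of freedom = 1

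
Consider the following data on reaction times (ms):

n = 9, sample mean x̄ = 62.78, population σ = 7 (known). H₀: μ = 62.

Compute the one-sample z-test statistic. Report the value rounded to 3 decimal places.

SE = σ/√n = 7/√9 = 2.3333
z = (x̄−μ₀)/SE = (62.78−62)/2.3333 = 0.3343

test statistic = 0.334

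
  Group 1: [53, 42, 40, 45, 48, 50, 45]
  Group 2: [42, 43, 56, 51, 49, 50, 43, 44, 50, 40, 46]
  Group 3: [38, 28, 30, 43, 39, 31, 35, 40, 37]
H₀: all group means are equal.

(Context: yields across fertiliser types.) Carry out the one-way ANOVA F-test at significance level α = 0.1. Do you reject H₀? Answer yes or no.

reject H₀: yes

Group means [46.14, 46.73, 35.67], grand mean 42.889
SSB = Σnᵢ(x̄ᵢ−x̄)² = 705.628; SSW = ΣΣ(x−x̄ᵢ)² = 561.039
MSB = 705.628/2 = 352.8139; MSW = 561.039/24 = 23.3766
F = MSB/MSW = 15.0926
df = (2, 24)
p-value (upper-tail) = 0.00006
At α=0.1: p < α → reject H₀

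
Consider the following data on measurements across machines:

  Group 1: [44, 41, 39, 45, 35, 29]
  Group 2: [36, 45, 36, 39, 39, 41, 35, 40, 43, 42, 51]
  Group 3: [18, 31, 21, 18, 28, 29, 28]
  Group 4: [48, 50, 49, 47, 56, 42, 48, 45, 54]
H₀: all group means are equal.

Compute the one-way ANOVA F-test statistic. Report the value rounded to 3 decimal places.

test statistic = 30.932

Group means [38.83, 40.64, 24.71, 48.78], grand mean 39.152
SSB = Σnᵢ(x̄ᵢ−x̄)² = 2317.880; SSW = ΣΣ(x−x̄ᵢ)² = 724.363
MSB = 2317.880/3 = 772.6265; MSW = 724.363/29 = 24.9780
F = MSB/MSW = 30.9322
df = (3, 29)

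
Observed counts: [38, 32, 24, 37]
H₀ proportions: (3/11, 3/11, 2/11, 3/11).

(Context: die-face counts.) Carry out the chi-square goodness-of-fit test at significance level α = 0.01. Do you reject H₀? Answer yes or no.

n = 131; E_i = n·p_i = [35.73, 35.73, 23.82, 35.73]
χ² = (38−35.73)²/35.73 + (32−35.73)²/35.73 + (24−23.82)²/23.82 + (37−35.73)²/35.73 = 0.5802
df = 3
p-value (upper-tail) = 0.90096
At α=0.01: p ≥ α → fail to reject H₀

reject H₀: no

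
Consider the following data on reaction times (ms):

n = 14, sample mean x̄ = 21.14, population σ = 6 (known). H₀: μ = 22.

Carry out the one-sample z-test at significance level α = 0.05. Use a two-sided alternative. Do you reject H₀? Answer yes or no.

SE = σ/√n = 6/√14 = 1.6036
z = (x̄−μ₀)/SE = (21.14−22)/1.6036 = -0.5363
p-value (two-sided) = 0.59175
At α=0.05: p ≥ α → fail to reject H₀

reject H₀: no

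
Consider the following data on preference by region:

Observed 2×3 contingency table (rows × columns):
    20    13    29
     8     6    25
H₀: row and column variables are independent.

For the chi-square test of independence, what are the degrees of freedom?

df = (r−1)(c−1) = (2−1)·(3−1) = 2

degrees of freedom = 2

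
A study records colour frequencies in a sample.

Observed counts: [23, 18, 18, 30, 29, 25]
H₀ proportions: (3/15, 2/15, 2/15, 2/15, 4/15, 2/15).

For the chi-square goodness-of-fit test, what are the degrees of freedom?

df = k − 1 = 6 − 1 = 5

degrees of freedom = 5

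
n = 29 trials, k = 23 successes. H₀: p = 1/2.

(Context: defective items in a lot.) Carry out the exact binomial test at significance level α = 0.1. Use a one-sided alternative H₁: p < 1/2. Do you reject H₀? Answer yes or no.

Exact binomial: n=29, k=23, p₀=1/2=0.5000
P(X≤23) from Σ C(n,i)·p₀^i·(1−p₀)^(n−i)
p-value (one-sided, H₁ less) = 0.99973
At α=0.1: p ≥ α → fail to reject H₀

reject H₀: no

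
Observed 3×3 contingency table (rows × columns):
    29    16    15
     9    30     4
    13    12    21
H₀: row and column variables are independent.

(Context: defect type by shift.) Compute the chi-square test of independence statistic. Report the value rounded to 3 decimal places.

Row totals [60, 43, 46], col totals [51, 58, 40], n=149
χ² = (29−20.54)²/20.54 + (16−23.36)²/23.36 + (15−16.11)²/16.11 + (9−14.72)²/14.72 + (30−16.74)²/16.74 + (4−11.54)²/11.54 + (13−15.74)²/15.74 + (12−17.91)²/17.91 + (21−12.35)²/12.35 = 32.0258
df = 4

test statistic = 32.026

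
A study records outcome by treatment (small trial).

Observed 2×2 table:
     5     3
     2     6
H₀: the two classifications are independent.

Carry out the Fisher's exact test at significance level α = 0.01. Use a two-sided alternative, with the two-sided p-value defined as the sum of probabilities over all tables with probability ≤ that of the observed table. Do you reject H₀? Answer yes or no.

Margins: r₁=8, r₂=8, c₁=7, c₂=9, n=16
p_obs = C(8,5)·C(8,2)/C(16,7); sum pmf over tables with pmf ≤ p_obs
p-value (two-sided) = 0.31469
At α=0.01: p ≥ α → fail to reject H₀

reject H₀: no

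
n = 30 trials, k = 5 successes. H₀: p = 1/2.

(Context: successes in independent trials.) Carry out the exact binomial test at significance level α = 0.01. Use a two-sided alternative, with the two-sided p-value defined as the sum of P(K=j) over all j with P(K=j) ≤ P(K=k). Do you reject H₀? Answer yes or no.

Exact binomial: n=30, k=5, p₀=1/2=0.5000
P(X=j) = C(n,j)·p₀^j·(1−p₀)^(n−j); p = Σ P(X=j) over j with P(X=j) ≤ P(X=5)
p-value (two-sided) = 0.00032
At α=0.01: p < α → reject H₀

reject H₀: yes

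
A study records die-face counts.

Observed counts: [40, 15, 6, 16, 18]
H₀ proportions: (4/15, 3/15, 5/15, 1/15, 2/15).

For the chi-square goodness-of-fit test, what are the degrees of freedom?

degrees of freedom = 4

df = k − 1 = 5 − 1 = 4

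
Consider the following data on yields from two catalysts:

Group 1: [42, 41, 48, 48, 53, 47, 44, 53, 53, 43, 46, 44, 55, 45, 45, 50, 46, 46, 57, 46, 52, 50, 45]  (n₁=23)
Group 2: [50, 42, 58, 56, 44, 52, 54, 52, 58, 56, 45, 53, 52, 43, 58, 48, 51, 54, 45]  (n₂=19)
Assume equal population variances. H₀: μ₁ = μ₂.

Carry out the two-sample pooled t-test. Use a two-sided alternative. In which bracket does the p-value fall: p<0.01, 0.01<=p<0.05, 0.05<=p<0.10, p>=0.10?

p-value bracket: 0.01<=p<0.05

x̄₁=47.783, s₁=4.338, n₁=23
x̄₂=51.105, s₂=5.259, n₂=19
s_p² = [22·4.338² + 18·5.259²]/40 = 22.7926
SE = √(s_p²·(1/23+1/19)) = 1.4801
t = (47.783−51.105)/1.4801 = -2.2449
df = 40
p-value (two-sided) = 0.03037
→ bracket: 0.01<=p<0.05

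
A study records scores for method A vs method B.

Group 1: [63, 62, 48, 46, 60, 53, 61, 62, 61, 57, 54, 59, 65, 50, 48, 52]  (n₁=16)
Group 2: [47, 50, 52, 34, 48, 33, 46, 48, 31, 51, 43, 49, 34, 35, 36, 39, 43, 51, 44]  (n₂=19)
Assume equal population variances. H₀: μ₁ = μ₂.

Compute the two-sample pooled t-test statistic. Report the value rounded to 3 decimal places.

test statistic = 5.940

x̄₁=56.312, s₁=6.161, n₁=16
x̄₂=42.842, s₂=7.089, n₂=19
s_p² = [15·6.161² + 18·7.089²]/33 = 44.6656
SE = √(s_p²·(1/16+1/19)) = 2.2677
t = (56.312−42.842)/2.2677 = 5.9401
df = 33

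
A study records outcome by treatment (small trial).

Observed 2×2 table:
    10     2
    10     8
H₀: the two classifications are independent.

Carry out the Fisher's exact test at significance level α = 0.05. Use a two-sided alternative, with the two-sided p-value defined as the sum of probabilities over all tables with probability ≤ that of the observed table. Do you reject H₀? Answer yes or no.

Margins: r₁=12, r₂=18, c₁=20, c₂=10, n=30
p_obs = C(12,10)·C(18,10)/C(30,20); sum pmf over tables with pmf ≤ p_obs
p-value (two-sided) = 0.23527
At α=0.05: p ≥ α → fail to reject H₀

reject H₀: no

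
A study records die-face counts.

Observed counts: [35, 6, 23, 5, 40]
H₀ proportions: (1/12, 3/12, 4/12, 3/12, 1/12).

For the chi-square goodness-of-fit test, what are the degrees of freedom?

df = k − 1 = 5 − 1 = 4

degrees of freedom = 4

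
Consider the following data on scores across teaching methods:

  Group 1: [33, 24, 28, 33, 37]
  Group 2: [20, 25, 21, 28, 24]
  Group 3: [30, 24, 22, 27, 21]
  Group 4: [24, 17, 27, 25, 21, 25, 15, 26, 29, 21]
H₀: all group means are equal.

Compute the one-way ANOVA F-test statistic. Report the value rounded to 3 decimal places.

test statistic = 4.279

Group means [31.00, 23.60, 24.80, 23.00], grand mean 25.080
SSB = Σnᵢ(x̄ᵢ−x̄)² = 229.840; SSW = ΣΣ(x−x̄ᵢ)² = 376.000
MSB = 229.840/3 = 76.6133; MSW = 376.000/21 = 17.9048
F = MSB/MSW = 4.2789
df = (3, 21)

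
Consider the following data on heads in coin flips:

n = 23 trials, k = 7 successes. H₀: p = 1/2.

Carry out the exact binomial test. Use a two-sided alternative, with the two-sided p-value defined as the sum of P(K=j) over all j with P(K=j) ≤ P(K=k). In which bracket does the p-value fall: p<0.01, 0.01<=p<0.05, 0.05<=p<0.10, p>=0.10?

p-value bracket: 0.05<=p<0.10

Exact binomial: n=23, k=7, p₀=1/2=0.5000
P(X=j) = C(n,j)·p₀^j·(1−p₀)^(n−j); p = Σ P(X=j) over j with P(X=j) ≤ P(X=7)
p-value (two-sided) = 0.09314
→ bracket: 0.05<=p<0.10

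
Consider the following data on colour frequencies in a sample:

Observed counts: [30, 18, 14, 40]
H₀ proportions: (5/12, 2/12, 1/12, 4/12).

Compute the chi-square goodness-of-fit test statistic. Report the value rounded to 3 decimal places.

test statistic = 8.353

n = 102; E_i = n·p_i = [42.50, 17.00, 8.50, 34.00]
χ² = (30−42.50)²/42.50 + (18−17.00)²/17.00 + (14−8.50)²/8.50 + (40−34.00)²/34.00 = 8.3529
df = 3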